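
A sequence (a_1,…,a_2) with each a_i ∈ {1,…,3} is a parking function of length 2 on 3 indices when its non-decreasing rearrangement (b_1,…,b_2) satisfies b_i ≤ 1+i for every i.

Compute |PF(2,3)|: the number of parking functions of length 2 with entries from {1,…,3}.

|PF(2,3)| = (4−2)·4^(2−1) = 2·4 = 8 (Pollak)
E.g. (1,1) → sorted (1,1): b_i ≤ 1+i ∀i, a PF.

8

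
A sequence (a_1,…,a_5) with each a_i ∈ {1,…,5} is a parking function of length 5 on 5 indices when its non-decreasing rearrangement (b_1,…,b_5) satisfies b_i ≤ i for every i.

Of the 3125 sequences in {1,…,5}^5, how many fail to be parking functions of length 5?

1829

|PF| = (5+1−5)·(5+1)^{5−1} = 1×1296 = 1296
Example (3,4,3,5,4) → sorted (3,3,4,4,5): b_1=3>1, not a PF.
5^5 − 1296 = 3125 − 1296 = 1829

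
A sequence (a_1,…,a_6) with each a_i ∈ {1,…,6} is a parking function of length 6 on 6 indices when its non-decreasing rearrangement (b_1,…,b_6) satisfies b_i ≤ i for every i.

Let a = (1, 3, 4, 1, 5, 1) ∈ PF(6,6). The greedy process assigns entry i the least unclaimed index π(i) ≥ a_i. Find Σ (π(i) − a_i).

Σπ = 6·7/2 = 21 (π permutes [6]); Σa = 1+3+4+1+5+1 = 15; disp = 21−15 = 6.

6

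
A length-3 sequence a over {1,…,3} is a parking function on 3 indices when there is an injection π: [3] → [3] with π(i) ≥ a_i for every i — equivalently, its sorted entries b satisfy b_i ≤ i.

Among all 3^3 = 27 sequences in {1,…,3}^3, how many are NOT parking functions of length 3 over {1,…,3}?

#PF = (4−3)·4^(3−1) = 1×16 = 16
Check (2,2,3) → sorted (2,2,3): b_1=2>1, not a PF.
Total 27; non-PF = 27−16 = 11

11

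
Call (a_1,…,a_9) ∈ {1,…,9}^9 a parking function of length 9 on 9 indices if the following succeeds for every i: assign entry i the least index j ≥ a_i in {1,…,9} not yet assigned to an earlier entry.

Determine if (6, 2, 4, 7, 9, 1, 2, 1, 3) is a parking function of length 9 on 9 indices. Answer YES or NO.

Order a: b = (1, 1, 2, 2, 3, 4, 6, 7, 9).
  b_1=1 ≤ 1
  b_2=1 ≤ 2
  b_3=2 ≤ 3
  b_4=2 ≤ 4
  b_5=3 ≤ 5
  b_6=4 ≤ 6
  b_7=6 ≤ 7
  b_8=7 ≤ 8
  b_9=9 ≤ 9
All bounds hold ⇒ YES

YES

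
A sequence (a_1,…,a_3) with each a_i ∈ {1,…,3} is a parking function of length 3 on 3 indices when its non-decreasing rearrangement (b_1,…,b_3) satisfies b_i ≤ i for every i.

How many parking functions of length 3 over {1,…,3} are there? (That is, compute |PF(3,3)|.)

Count = (4−3)·4^(3−1) = 1×16 = 16
Example (3,1,1) → sorted (1,1,3): b_i ≤ i ∀i, a PF.

16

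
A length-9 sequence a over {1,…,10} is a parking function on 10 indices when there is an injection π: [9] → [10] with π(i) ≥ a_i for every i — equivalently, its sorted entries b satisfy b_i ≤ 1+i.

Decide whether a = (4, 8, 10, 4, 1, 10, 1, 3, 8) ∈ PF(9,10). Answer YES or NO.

Sorted: b = (1, 1, 3, 4, 4, 8, 8, 10, 10).
  b_1=1 ≤ 2
  b_2=1 ≤ 3
  b_3=3 ≤ 4
  b_4=4 ≤ 5
  b_5=4 ≤ 6
  b_6=8 > 7
  fails at i=6 ⇒ NO

NO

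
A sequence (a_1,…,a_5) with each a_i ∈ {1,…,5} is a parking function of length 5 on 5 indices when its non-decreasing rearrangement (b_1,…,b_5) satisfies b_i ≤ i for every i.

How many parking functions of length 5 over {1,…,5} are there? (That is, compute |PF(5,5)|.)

1296

#PF = 1·6^4 = 1 · 1296 = 1296 [KW]
Example (5,1,1,4,1) → sorted (1,1,1,4,5): b_i ≤ i ∀i, a PF.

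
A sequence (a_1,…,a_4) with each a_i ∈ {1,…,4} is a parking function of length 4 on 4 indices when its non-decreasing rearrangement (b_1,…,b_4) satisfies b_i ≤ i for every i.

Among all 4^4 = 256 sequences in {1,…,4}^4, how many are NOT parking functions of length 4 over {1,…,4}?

Count = 1·5^3 = 1·125 = 125 [KW]
One tuple (4,2,4,2) → sorted (2,2,4,4): b_1=2>1, not a PF.
Total 256; non-PF = 256−125 = 131

131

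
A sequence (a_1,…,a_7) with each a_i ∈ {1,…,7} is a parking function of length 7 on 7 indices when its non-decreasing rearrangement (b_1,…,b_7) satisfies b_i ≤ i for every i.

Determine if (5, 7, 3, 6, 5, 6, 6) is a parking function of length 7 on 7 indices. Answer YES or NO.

NO

Sorted: b = (3, 5, 5, 6, 6, 6, 7).
  b_1=3 > 1
  fails at i=1 ⇒ NO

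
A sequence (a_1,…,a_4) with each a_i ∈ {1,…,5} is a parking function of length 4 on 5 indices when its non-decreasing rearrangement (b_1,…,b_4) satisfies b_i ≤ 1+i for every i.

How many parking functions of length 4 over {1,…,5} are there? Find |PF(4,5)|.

432

|PF| = 2·6^3 = 2 · 216 = 432 (Konheim–Weiss)
E.g. (2,4,4,3) → sorted (2,3,4,4): b_i ≤ 1+i ∀i, a PF.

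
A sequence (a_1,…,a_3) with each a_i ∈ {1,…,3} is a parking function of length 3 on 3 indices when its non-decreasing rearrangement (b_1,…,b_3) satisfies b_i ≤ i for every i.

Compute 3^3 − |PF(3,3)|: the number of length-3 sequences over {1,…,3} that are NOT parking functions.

|PF| = (3−3+1)·(3+1)^(3−1) = 1 · 16 = 16
Check (3,2,2) → sorted (2,2,3): b_1=2>1, not a PF.
So 27 − 16 = 11 fail.

11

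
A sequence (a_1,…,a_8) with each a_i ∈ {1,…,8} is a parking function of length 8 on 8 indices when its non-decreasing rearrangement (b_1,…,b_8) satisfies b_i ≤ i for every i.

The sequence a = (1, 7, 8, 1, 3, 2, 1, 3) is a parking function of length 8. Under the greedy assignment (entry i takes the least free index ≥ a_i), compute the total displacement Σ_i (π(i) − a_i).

10

Σπ = 36 ({1..8} each once); Σa = 1+7+8+1+3+2+1+3 = 26; disp = 36−26 = 10.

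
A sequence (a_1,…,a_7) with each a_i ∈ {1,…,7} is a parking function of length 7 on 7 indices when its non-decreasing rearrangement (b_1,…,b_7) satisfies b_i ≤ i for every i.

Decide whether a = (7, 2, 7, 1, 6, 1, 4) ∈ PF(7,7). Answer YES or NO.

Rearranged: b = (1, 1, 2, 4, 6, 7, 7).
  b_1=1 ≤ 1
  b_2=1 ≤ 2
  b_3=2 ≤ 3
  b_4=4 ≤ 4
  b_5=6 > 5
  fails at i=5 ⇒ NO

NO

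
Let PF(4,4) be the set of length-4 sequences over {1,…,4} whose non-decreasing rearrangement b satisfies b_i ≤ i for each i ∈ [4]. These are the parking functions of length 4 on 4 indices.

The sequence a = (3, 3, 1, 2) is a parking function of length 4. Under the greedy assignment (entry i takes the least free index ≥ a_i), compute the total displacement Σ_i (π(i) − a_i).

1

Σπ = 10 ({1..4} each once); Σa = 3+3+1+2 = 9; disp = 10−9 = 1.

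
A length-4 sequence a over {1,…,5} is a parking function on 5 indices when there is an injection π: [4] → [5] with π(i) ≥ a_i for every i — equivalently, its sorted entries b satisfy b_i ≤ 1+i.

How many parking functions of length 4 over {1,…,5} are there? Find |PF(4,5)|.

432

Count = (5+1−4)·(5+1)^{4−1} = 2·216 = 432
E.g. (2,2,3,1) → sorted (1,2,2,3): b_i ≤ 1+i ∀i, a PF.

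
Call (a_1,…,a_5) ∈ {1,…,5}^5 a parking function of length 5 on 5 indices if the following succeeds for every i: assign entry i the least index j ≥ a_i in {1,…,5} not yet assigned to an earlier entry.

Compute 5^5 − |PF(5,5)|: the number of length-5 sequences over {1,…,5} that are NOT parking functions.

1829

|PF| = (6−5)·6^(5−1) = 1·1296 = 1296 (Pollak)
E.g. (5,4,3,5,5) → sorted (3,4,5,5,5): b_1=3>1, not a PF.
5^5 − 1296 = 3125 − 1296 = 1829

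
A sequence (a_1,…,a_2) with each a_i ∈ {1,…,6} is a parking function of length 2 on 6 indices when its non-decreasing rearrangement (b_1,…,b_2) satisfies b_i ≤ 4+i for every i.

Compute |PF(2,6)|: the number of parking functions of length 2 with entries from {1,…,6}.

|PF(2,6)| = (6−2+1)·(6+1)^(2−1) = 5·7 = 35 (Pollak)
One tuple (1,2) → sorted (1,2): b_i ≤ 4+i ∀i, a PF.

35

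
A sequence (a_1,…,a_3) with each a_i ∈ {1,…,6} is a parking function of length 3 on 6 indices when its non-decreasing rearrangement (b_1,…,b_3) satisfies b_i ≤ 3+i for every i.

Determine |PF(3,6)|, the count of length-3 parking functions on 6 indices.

196

|PF(3,6)| = (6+1−3)·(6+1)^{3−1} = 4·49 = 196 [KW]
E.g. (1,2,5) → sorted (1,2,5): b_i ≤ 3+i ∀i, a PF.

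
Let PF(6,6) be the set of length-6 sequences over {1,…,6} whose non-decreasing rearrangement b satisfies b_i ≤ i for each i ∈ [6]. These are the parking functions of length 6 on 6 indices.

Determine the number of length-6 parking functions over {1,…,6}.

16807

|PF(6,6)| = (6+1−6)·(6+1)^{6−1} = 1×16807 = 16807
Check (1,2,6,5,4,2) → sorted (1,2,2,4,5,6): b_i ≤ i ∀i, a PF.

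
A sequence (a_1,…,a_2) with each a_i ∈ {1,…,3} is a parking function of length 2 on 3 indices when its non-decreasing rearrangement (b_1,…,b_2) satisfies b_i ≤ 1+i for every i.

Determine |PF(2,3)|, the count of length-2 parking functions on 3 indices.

8

|PF(2,3)| = (3+1−2)·(3+1)^{2−1} = 2·4 = 8 [KW]
E.g. (2,3) → sorted (2,3): b_i ≤ 1+i ∀i, a PF.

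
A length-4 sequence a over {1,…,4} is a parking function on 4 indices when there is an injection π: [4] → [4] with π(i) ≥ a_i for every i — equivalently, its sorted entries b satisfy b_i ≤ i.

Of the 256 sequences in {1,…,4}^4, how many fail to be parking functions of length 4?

131

|PF(4,4)| = (5−4)·5^(4−1) = 1 · 125 = 125 [KW]
Check (4,3,1,4) → sorted (1,3,4,4): b_2=3>2, not a PF.
Total 256; non-PF = 256−125 = 131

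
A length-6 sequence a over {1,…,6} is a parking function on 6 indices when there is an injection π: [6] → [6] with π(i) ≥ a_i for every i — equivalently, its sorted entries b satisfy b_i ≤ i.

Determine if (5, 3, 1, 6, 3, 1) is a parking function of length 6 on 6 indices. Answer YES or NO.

Sorted: b = (1, 1, 3, 3, 5, 6).
  b_1=1 ≤ 1
  b_2=1 ≤ 2
  b_3=3 ≤ 3
  b_4=3 ≤ 4
  b_5=5 ≤ 5
  b_6=6 ≤ 6
All bounds hold ⇒ YES

YES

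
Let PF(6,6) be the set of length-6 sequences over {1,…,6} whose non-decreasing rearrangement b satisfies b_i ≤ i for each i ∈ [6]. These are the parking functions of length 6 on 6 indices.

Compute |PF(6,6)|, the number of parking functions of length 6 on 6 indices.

|PF| = (7−6)·7^(6−1) = 1 · 16807 = 16807 (Pollak)
One tuple (1,5,1,3,5,3) → sorted (1,1,3,3,5,5): b_i ≤ i ∀i, a PF.

16807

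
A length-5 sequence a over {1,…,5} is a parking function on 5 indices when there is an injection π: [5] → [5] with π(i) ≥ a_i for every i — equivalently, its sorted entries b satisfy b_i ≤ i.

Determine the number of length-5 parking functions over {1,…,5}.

|PF| = (6−5)·6^(5−1) = 1 · 1296 = 1296 (Konheim–Weiss)
Check (5,4,1,1,3) → sorted (1,1,3,4,5): b_i ≤ i ∀i, a PF.

1296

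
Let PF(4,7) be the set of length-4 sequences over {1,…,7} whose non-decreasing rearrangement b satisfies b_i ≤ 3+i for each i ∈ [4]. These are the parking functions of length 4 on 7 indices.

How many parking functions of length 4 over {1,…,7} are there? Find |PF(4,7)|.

2048

Count = 4·8^3 = 4·512 = 2048 (Pollak)
E.g. (5,4,2,2) → sorted (2,2,4,5): b_i ≤ 3+i ∀i, a PF.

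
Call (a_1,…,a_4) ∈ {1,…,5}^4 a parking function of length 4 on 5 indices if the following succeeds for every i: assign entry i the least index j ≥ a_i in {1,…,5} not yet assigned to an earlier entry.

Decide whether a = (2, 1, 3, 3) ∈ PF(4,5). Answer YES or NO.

YES

Order a: b = (1, 2, 3, 3).
  b_1=1 ≤ 2
  b_2=2 ≤ 3
  b_3=3 ≤ 4
  b_4=3 ≤ 5
All bounds hold ⇒ YES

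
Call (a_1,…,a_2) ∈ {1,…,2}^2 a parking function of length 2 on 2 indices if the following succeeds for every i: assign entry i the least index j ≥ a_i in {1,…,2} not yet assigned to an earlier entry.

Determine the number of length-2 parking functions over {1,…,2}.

3

|PF| = 1·3^1 = 1 · 3 = 3 (Konheim–Weiss)
Check (1,1) → sorted (1,1): b_i ≤ i ∀i, a PF.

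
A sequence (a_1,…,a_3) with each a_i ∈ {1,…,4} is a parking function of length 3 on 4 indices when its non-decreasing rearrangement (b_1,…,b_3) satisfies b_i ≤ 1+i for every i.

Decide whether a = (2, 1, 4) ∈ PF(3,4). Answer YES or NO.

YES

Sorted: b = (1, 2, 4).
  b_1=1 ≤ 2
  b_2=2 ≤ 3
  b_3=4 ≤ 4
All bounds hold ⇒ YES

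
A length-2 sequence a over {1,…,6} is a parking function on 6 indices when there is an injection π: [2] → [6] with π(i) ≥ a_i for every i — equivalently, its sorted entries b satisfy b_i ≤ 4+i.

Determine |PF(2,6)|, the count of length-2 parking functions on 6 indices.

|PF(2,6)| = (6−2+1)·(6+1)^(2−1) = 5×7 = 35 (Pollak)
Example (2,2) → sorted (2,2): b_i ≤ 4+i ∀i, a PF.

35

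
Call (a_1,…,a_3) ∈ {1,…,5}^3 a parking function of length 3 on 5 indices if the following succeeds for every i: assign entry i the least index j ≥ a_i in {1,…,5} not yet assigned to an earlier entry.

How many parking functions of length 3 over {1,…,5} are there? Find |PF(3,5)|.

|PF| = 3·6^2 = 3·36 = 108
One tuple (1,4,1) → sorted (1,1,4): b_i ≤ 2+i ∀i, a PF.

108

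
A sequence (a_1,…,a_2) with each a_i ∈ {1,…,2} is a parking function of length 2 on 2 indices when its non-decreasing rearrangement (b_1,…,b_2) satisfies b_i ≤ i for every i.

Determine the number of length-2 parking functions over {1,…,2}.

3

Count = (3−2)·3^(2−1) = 1·3 = 3
Check (2,1) → sorted (1,2): b_i ≤ i ∀i, a PF.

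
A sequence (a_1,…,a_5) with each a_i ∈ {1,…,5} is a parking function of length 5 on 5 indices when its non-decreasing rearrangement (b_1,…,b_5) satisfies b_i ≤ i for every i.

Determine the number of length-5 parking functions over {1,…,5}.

#PF = 1·6^4 = 1 · 1296 = 1296
One tuple (5,4,2,3,1) → sorted (1,2,3,4,5): b_i ≤ i ∀i, a PF.

1296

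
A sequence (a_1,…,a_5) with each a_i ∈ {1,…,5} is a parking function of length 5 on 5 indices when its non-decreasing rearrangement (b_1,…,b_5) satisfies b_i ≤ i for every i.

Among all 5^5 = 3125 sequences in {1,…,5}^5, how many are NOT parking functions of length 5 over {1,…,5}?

1829

|PF| = (6−5)·6^(5−1) = 1 · 1296 = 1296
Example (1,5,4,5,3) → sorted (1,3,4,5,5): b_2=3>2, not a PF.
Total 3125; non-PF = 3125−1296 = 1829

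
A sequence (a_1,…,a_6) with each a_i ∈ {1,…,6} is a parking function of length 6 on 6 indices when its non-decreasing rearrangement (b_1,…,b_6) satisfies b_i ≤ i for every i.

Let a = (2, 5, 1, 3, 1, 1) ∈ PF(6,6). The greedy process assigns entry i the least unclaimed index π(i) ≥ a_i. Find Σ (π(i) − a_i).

8

Σπ(i) = 1+…+6 = 21; Σa = 2+5+1+3+1+1 = 13; disp = 21−13 = 8.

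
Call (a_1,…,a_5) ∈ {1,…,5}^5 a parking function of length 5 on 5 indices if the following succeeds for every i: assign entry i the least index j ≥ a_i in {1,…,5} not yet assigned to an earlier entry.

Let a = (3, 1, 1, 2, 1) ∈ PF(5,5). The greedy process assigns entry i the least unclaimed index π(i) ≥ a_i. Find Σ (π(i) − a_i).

Σπ(i) = 1+…+5 = 15; Σa = 3+1+1+2+1 = 8; disp = 15−8 = 7.

7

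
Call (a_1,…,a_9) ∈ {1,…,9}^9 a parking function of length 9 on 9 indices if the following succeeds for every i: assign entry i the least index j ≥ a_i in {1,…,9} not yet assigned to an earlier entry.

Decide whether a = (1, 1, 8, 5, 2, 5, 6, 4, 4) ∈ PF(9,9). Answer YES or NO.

Rearranged: b = (1, 1, 2, 4, 4, 5, 5, 6, 8).
  b_1=1 ≤ 1
  b_2=1 ≤ 2
  b_3=2 ≤ 3
  b_4=4 ≤ 4
  b_5=4 ≤ 5
  b_6=5 ≤ 6
  b_7=5 ≤ 7
  b_8=6 ≤ 8
  b_9=8 ≤ 9
All bounds hold ⇒ YES

YES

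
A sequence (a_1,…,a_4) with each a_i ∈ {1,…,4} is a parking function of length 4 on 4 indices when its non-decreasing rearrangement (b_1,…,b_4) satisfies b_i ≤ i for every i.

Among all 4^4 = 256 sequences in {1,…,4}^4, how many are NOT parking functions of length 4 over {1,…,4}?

131

|PF(4,4)| = (4+1−4)·(4+1)^{4−1} = 1×125 = 125 (Pollak)
Check (4,3,3,4) → sorted (3,3,4,4): b_1=3>1, not a PF.
Total 256; non-PF = 256−125 = 131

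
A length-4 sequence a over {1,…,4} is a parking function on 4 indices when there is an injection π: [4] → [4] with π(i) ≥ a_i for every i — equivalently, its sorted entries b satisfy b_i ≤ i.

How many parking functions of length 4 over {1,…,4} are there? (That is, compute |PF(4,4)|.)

125

|PF(4,4)| = (4−4+1)·(4+1)^(4−1) = 1·125 = 125 (Pollak)
Example (1,3,1,1) → sorted (1,1,1,3): b_i ≤ i ∀i, a PF.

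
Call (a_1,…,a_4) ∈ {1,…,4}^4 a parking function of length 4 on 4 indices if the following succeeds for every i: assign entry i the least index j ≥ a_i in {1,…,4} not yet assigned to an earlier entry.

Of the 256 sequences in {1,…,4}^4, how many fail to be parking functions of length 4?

#PF = (4+1−4)·(4+1)^{4−1} = 1 · 125 = 125 [KW]
Example (3,4,3,2) → sorted (2,3,3,4): b_1=2>1, not a PF.
Total 256; non-PF = 256−125 = 131

131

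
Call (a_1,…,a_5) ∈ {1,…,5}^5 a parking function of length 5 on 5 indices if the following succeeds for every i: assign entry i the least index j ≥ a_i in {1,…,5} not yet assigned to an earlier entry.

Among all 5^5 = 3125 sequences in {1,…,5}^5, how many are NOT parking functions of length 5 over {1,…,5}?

|PF| = (5−5+1)·(5+1)^(5−1) = 1 · 1296 = 1296
One tuple (5,2,3,5,3) → sorted (2,3,3,5,5): b_1=2>1, not a PF.
Total 3125; non-PF = 3125−1296 = 1829

1829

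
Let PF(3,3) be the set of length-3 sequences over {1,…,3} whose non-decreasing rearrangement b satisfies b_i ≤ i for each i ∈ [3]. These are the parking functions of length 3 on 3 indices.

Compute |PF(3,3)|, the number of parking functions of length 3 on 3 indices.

|PF(3,3)| = (3−3+1)·(3+1)^(3−1) = 1 · 16 = 16 [KW]
E.g. (2,1,2) → sorted (1,2,2): b_i ≤ i ∀i, a PF.

16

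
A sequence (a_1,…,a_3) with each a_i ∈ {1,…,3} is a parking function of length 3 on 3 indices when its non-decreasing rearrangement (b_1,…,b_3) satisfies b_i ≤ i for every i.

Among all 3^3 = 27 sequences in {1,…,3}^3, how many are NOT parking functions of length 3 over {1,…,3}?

11

Count = 1·4^2 = 1×16 = 16 (Konheim–Weiss)
One tuple (1,3,3) → sorted (1,3,3): b_2=3>2, not a PF.
So 27 − 16 = 11 fail.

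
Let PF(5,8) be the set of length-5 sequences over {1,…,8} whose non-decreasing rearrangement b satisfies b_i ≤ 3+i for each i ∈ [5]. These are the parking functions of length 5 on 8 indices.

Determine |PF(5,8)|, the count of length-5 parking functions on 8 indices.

26244

|PF(5,8)| = (8−5+1)·(8+1)^(5−1) = 4·6561 = 26244 (Konheim–Weiss)
Check (5,1,4,8,7) → sorted (1,4,5,7,8): b_i ≤ 3+i ∀i, a PF.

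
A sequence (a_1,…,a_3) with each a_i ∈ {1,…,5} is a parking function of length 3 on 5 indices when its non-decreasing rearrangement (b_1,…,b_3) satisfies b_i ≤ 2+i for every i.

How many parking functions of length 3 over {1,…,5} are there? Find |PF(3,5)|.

108

|PF(3,5)| = (6−3)·6^(3−1) = 3·36 = 108 (Konheim–Weiss)
Example (1,3,4) → sorted (1,3,4): b_i ≤ 2+i ∀i, a PF.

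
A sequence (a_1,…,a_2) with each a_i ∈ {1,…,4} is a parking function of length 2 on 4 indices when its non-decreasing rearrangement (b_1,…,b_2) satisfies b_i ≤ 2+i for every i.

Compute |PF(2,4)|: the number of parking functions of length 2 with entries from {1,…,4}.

15

|PF| = (4−2+1)·(4+1)^(2−1) = 3 · 5 = 15
Example (4,1) → sorted (1,4): b_i ≤ 2+i ∀i, a PF.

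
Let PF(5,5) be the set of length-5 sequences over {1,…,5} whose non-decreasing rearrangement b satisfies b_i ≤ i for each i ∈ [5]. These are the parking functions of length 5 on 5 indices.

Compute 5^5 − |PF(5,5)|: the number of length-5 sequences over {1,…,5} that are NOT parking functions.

1829

|PF(5,5)| = (5−5+1)·(5+1)^(5−1) = 1·1296 = 1296
E.g. (5,3,5,4,4) → sorted (3,4,4,5,5): b_1=3>1, not a PF.
5^5 − 1296 = 3125 − 1296 = 1829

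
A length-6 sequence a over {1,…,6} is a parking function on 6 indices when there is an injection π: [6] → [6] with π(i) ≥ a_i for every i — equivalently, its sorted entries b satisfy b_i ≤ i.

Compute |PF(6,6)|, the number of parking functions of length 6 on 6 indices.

|PF(6,6)| = (7−6)·7^(6−1) = 1×16807 = 16807 [KW]
E.g. (1,1,6,3,3,1) → sorted (1,1,1,3,3,6): b_i ≤ i ∀i, a PF.

16807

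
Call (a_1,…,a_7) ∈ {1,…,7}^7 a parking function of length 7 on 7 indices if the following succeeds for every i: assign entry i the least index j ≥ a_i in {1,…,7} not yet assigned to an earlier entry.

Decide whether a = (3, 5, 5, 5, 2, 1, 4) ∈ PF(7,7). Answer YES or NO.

YES

Sorted: b = (1, 2, 3, 4, 5, 5, 5).
  b_1=1 ≤ 1
  b_2=2 ≤ 2
  b_3=3 ≤ 3
  b_4=4 ≤ 4
  b_5=5 ≤ 5
  b_6=5 ≤ 6
  b_7=5 ≤ 7
All bounds hold ⇒ YES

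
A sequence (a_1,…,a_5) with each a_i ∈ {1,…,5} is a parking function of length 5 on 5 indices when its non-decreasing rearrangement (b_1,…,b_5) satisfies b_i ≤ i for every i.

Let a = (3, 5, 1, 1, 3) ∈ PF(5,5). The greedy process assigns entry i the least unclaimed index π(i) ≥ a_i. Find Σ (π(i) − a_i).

Σπ = 15 ({1..5} each once); Σa = 3+5+1+1+3 = 13; disp = 15−13 = 2.

2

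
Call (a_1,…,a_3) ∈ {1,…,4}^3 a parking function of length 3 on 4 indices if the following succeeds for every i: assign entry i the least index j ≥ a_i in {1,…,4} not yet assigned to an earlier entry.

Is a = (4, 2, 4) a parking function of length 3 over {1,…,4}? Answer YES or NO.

Rearranged: b = (2, 4, 4).
  b_1=2 ≤ 2
  b_2=4 > 3
  fails at i=2 ⇒ NO

NO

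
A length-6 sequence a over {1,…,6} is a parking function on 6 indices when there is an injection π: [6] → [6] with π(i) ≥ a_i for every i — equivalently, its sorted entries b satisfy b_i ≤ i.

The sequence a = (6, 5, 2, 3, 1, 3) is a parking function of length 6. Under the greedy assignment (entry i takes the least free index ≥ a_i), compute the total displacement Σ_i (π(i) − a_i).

Σπ(i) = 1+…+6 = 21; Σa = 6+5+2+3+1+3 = 20; disp = 21−20 = 1.

1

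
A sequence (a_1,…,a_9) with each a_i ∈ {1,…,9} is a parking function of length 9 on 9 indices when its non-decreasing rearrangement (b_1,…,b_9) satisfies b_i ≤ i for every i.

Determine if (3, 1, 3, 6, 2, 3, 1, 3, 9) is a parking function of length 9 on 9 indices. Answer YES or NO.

Rearranged: b = (1, 1, 2, 3, 3, 3, 3, 6, 9).
  b_1=1 ≤ 1
  b_2=1 ≤ 2
  b_3=2 ≤ 3
  b_4=3 ≤ 4
  b_5=3 ≤ 5
  b_6=3 ≤ 6
  b_7=3 ≤ 7
  b_8=6 ≤ 8
  b_9=9 ≤ 9
All bounds hold ⇒ YES

YES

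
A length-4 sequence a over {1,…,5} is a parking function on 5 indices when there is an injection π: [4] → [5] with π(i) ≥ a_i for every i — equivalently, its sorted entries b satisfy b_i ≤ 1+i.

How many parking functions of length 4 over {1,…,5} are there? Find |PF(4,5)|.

432

#PF = (5+1−4)·(5+1)^{4−1} = 2×216 = 432 (Konheim–Weiss)
Check (5,3,2,3) → sorted (2,3,3,5): b_i ≤ 1+i ∀i, a PF.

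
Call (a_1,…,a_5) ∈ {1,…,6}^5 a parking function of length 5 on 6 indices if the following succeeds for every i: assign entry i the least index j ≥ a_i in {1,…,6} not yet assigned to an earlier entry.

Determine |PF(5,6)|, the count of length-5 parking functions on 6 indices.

|PF(5,6)| = (6−5+1)·(6+1)^(5−1) = 2 · 2401 = 4802
E.g. (4,1,5,4,3) → sorted (1,3,4,4,5): b_i ≤ 1+i ∀i, a PF.

4802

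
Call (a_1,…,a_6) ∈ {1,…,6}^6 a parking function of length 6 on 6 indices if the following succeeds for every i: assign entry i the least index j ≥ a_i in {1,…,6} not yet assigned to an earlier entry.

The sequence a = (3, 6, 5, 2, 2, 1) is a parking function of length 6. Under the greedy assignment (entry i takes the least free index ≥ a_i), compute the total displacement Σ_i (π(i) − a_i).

2

Σπ = 21 ({1..6} each once); Σa = 3+6+5+2+2+1 = 19; disp = 21−19 = 2.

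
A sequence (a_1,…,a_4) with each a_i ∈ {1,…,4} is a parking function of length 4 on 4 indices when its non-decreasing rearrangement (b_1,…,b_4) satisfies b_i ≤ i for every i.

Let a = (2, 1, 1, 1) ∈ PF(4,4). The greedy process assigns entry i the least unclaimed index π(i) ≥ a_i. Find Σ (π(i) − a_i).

Σπ(i) = 1+…+4 = 10; Σa = 2+1+1+1 = 5; disp = 10−5 = 5.

5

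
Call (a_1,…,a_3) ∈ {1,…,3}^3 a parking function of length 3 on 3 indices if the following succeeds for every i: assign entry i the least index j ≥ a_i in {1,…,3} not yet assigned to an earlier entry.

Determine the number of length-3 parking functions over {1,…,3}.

Count = (4−3)·4^(3−1) = 1 · 16 = 16
Check (2,1,3) → sorted (1,2,3): b_i ≤ i ∀i, a PF.

16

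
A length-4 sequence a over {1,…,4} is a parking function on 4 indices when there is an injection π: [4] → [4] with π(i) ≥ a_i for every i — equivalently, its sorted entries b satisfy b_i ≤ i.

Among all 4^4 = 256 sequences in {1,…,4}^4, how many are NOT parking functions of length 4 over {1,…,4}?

131

Count = 1·5^3 = 1 · 125 = 125 (Konheim–Weiss)
Example (4,3,2,3) → sorted (2,3,3,4): b_1=2>1, not a PF.
Total 256; non-PF = 256−125 = 131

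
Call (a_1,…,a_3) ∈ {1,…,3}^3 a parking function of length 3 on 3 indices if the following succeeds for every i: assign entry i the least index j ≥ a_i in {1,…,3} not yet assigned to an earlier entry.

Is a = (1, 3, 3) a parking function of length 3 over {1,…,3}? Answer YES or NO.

Sorted: b = (1, 3, 3).
  b_1=1 ≤ 1
  b_2=3 > 2
  fails at i=2 ⇒ NO

NO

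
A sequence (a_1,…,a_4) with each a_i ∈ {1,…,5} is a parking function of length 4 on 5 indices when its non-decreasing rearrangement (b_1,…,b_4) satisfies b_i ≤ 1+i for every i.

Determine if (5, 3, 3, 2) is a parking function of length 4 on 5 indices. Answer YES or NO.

YES

Order a: b = (2, 3, 3, 5).
  b_1=2 ≤ 2
  b_2=3 ≤ 3
  b_3=3 ≤ 4
  b_4=5 ≤ 5
All bounds hold ⇒ YES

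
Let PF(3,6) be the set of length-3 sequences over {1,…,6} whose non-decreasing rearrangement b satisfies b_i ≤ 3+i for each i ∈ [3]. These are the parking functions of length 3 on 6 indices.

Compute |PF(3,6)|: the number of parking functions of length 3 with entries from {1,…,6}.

Count = (6+1−3)·(6+1)^{3−1} = 4 · 49 = 196 (Pollak)
One tuple (3,1,2) → sorted (1,2,3): b_i ≤ 3+i ∀i, a PF.

196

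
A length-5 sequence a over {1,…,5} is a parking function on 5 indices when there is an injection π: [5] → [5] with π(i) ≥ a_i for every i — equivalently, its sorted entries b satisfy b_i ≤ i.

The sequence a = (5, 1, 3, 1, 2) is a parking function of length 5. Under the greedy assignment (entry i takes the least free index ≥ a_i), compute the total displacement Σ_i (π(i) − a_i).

Σπ = 15 ({1..5} each once); Σa = 5+1+3+1+2 = 12; disp = 15−12 = 3.

3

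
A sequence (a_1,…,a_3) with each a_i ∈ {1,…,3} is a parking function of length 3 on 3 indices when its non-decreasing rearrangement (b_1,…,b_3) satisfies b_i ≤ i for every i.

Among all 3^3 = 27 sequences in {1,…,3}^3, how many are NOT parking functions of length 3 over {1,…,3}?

#PF = (3−3+1)·(3+1)^(3−1) = 1×16 = 16 (Konheim–Weiss)
E.g. (2,2,3) → sorted (2,2,3): b_1=2>1, not a PF.
So 27 − 16 = 11 fail.

11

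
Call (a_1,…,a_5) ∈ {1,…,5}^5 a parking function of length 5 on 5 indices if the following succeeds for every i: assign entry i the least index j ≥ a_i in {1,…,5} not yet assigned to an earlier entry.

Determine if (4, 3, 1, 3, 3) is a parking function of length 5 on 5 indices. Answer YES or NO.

NO

Order a: b = (1, 3, 3, 3, 4).
  b_1=1 ≤ 1
  b_2=3 > 2
  fails at i=2 ⇒ NO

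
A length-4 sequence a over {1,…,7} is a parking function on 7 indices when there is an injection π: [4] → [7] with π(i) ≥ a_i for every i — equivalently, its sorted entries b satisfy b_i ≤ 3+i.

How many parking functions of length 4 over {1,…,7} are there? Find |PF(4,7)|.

#PF = (8−4)·8^(4−1) = 4·512 = 2048 (Pollak)
Example (7,1,3,2) → sorted (1,2,3,7): b_i ≤ 3+i ∀i, a PF.

2048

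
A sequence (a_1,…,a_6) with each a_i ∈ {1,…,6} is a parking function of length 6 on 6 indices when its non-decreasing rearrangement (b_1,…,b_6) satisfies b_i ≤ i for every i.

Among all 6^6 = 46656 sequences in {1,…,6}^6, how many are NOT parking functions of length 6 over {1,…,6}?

29849

#PF = (7−6)·7^(6−1) = 1 · 16807 = 16807 (Konheim–Weiss)
Example (3,2,3,4,3,3) → sorted (2,3,3,3,3,4): b_1=2>1, not a PF.
So 46656 − 16807 = 29849 fail.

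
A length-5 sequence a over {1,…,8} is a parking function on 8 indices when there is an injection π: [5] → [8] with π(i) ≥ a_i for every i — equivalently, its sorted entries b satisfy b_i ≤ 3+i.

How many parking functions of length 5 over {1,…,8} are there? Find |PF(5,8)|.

|PF(5,8)| = (9−5)·9^(5−1) = 4×6561 = 26244
Check (4,3,5,5,4) → sorted (3,4,4,5,5): b_i ≤ 3+i ∀i, a PF.

26244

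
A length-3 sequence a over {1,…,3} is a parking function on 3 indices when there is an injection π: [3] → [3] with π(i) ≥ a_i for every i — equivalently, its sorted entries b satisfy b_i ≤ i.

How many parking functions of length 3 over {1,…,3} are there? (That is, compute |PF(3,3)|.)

Count = (4−3)·4^(3−1) = 1×16 = 16 (Konheim–Weiss)
E.g. (2,1,2) → sorted (1,2,2): b_i ≤ i ∀i, a PF.

16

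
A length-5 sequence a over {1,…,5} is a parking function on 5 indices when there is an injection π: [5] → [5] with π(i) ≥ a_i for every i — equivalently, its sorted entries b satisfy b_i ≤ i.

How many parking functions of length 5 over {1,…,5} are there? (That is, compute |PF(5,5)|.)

#PF = (6−5)·6^(5−1) = 1·1296 = 1296
One tuple (3,2,2,3,1) → sorted (1,2,2,3,3): b_i ≤ i ∀i, a PF.

1296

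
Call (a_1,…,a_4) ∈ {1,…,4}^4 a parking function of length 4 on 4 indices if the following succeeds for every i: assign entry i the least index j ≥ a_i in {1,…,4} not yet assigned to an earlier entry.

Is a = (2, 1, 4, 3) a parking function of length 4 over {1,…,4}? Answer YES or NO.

YES

Rearranged: b = (1, 2, 3, 4).
  b_1=1 ≤ 1
  b_2=2 ≤ 2
  b_3=3 ≤ 3
  b_4=4 ≤ 4
All bounds hold ⇒ YES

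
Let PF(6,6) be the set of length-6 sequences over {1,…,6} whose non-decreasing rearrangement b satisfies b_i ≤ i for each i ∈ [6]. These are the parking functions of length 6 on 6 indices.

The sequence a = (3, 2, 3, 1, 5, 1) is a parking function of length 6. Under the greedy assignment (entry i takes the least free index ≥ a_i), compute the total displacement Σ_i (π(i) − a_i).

Σπ = 21 ({1..6} each once); Σa = 3+2+3+1+5+1 = 15; disp = 21−15 = 6.

6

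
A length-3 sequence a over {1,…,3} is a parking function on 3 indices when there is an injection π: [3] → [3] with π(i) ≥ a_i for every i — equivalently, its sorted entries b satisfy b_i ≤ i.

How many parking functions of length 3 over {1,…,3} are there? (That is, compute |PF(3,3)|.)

16

|PF(3,3)| = (3−3+1)·(3+1)^(3−1) = 1×16 = 16
Check (1,1,2) → sorted (1,1,2): b_i ≤ i ∀i, a PF.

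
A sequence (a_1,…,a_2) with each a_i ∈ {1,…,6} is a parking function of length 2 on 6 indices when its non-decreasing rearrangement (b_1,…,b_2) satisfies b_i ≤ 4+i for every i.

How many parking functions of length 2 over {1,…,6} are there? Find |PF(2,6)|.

35

|PF(2,6)| = (6−2+1)·(6+1)^(2−1) = 5 · 7 = 35 [KW]
One tuple (2,3) → sorted (2,3): b_i ≤ 4+i ∀i, a PF.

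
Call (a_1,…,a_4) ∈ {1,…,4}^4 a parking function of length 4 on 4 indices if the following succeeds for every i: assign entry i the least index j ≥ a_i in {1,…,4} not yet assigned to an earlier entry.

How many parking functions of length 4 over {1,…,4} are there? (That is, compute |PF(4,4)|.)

125

|PF| = 1·5^3 = 1 · 125 = 125
One tuple (2,2,1,1) → sorted (1,1,2,2): b_i ≤ i ∀i, a PF.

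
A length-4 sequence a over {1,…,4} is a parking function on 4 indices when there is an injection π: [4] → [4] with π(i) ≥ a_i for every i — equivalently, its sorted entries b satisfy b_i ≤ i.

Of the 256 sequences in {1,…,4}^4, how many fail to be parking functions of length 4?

|PF| = 1·5^3 = 1 · 125 = 125 (Pollak)
One tuple (2,4,4,2) → sorted (2,2,4,4): b_1=2>1, not a PF.
4^4 − 125 = 256 − 125 = 131

131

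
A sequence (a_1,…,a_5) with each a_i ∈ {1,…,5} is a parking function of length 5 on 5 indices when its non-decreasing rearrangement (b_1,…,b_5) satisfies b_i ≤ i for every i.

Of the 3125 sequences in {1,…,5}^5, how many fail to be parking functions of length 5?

#PF = 1·6^4 = 1×1296 = 1296 [KW]
E.g. (4,4,4,3,2) → sorted (2,3,4,4,4): b_1=2>1, not a PF.
So 3125 − 1296 = 1829 fail.

1829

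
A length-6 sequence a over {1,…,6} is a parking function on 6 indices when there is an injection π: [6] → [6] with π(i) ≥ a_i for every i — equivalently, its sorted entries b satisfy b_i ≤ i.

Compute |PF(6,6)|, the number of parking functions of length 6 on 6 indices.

16807

|PF| = (6+1−6)·(6+1)^{6−1} = 1×16807 = 16807 [KW]
Example (2,6,3,3,5,1) → sorted (1,2,3,3,5,6): b_i ≤ i ∀i, a PF.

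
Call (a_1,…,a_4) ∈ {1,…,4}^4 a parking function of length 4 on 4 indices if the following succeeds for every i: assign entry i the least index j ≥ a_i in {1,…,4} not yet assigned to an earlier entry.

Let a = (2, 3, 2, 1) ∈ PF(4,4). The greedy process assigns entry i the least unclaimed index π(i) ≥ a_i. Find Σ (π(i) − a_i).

Σπ(i) = 1+…+4 = 10; Σa = 2+3+2+1 = 8; disp = 10−8 = 2.

2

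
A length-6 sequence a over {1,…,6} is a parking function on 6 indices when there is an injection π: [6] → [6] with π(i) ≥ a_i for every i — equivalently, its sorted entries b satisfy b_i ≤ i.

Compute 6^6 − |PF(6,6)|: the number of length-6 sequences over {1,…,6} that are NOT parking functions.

29849

|PF(6,6)| = (6−6+1)·(6+1)^(6−1) = 1·16807 = 16807 (Konheim–Weiss)
Check (6,5,1,5,6,2) → sorted (1,2,5,5,6,6): b_3=5>3, not a PF.
6^6 − 16807 = 46656 − 16807 = 29849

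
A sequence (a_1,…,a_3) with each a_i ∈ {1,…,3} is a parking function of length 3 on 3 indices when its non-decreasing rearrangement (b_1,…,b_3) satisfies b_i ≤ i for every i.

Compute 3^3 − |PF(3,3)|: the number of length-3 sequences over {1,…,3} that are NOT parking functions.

11

|PF| = (3−3+1)·(3+1)^(3−1) = 1×16 = 16 (Pollak)
E.g. (2,3,2) → sorted (2,2,3): b_1=2>1, not a PF.
So 27 − 16 = 11 fail.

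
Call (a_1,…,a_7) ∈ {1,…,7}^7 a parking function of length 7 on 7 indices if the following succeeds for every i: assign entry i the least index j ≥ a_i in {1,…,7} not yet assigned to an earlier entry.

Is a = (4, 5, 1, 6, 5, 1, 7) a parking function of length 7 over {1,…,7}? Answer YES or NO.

NO

Sorted: b = (1, 1, 4, 5, 5, 6, 7).
  b_1=1 ≤ 1
  b_2=1 ≤ 2
  b_3=4 > 3
  fails at i=3 ⇒ NO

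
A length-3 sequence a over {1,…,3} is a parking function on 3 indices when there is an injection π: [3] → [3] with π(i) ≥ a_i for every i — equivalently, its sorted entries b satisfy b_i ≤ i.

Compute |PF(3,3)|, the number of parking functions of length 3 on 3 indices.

Count = 1·4^2 = 1×16 = 16 (Pollak)
Check (1,1,3) → sorted (1,1,3): b_i ≤ i ∀i, a PF.

16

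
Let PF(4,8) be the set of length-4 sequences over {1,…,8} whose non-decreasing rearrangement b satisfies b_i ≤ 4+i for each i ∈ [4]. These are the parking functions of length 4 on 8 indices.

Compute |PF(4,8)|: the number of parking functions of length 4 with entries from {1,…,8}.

#PF = (8−4+1)·(8+1)^(4−1) = 5·729 = 3645 (Pollak)
Example (8,6,5,4) → sorted (4,5,6,8): b_i ≤ 4+i ∀i, a PF.

3645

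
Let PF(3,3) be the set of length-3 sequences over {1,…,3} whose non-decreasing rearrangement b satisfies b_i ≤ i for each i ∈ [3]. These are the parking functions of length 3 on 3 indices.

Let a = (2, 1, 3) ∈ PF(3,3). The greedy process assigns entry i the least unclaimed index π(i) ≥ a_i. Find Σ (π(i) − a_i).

Σπ = 6 ({1..3} each once); Σa = 2+1+3 = 6; disp = 6−6 = 0.

0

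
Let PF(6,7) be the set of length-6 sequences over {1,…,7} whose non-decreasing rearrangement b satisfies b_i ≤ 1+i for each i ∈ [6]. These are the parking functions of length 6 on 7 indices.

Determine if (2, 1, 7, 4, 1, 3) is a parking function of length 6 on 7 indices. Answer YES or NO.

YES

Rearranged: b = (1, 1, 2, 3, 4, 7).
  b_1=1 ≤ 2
  b_2=1 ≤ 3
  b_3=2 ≤ 4
  b_4=3 ≤ 5
  b_5=4 ≤ 6
  b_6=7 ≤ 7
All bounds hold ⇒ YES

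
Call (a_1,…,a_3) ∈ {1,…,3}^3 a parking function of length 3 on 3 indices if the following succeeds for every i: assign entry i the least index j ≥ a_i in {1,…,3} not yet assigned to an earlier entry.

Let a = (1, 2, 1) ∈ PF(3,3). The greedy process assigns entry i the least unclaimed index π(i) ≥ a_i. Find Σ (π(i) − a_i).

Σπ(i) = 1+…+3 = 6; Σa = 1+2+1 = 4; disp = 6−4 = 2.

2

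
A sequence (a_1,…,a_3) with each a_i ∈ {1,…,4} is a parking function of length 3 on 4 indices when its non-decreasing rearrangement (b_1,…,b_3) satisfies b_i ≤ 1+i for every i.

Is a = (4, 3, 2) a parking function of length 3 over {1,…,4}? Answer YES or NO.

YES

Order a: b = (2, 3, 4).
  b_1=2 ≤ 2
  b_2=3 ≤ 3
  b_3=4 ≤ 4
All bounds hold ⇒ YES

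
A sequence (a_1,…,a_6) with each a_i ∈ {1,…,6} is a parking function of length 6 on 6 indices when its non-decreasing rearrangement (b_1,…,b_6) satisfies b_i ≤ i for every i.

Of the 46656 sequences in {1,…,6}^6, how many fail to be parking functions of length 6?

Count = 1·7^5 = 1 · 16807 = 16807 (Konheim–Weiss)
E.g. (5,6,6,5,1,6) → sorted (1,5,5,6,6,6): b_2=5>2, not a PF.
6^6 − 16807 = 46656 − 16807 = 29849

29849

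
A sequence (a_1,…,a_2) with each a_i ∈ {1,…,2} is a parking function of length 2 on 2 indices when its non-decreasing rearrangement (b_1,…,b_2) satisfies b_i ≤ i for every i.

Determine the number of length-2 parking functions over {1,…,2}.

#PF = (2+1−2)·(2+1)^{2−1} = 1×3 = 3 (Pollak)
E.g. (1,2) → sorted (1,2): b_i ≤ i ∀i, a PF.

3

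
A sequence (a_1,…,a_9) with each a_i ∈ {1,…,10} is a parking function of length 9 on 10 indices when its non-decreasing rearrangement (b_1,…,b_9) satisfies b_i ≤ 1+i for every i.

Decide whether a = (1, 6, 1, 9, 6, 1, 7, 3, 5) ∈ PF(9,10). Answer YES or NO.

Order a: b = (1, 1, 1, 3, 5, 6, 6, 7, 9).
  b_1=1 ≤ 2
  b_2=1 ≤ 3
  b_3=1 ≤ 4
  b_4=3 ≤ 5
  b_5=5 ≤ 6
  b_6=6 ≤ 7
  b_7=6 ≤ 8
  b_8=7 ≤ 9
  b_9=9 ≤ 10
All bounds hold ⇒ YES

YES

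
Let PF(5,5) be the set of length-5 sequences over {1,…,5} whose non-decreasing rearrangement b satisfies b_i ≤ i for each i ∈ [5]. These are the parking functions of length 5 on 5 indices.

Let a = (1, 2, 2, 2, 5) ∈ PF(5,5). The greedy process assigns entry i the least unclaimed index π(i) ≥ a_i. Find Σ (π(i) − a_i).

Σπ = 15 ({1..5} each once); Σa = 1+2+2+2+5 = 12; disp = 15−12 = 3.

3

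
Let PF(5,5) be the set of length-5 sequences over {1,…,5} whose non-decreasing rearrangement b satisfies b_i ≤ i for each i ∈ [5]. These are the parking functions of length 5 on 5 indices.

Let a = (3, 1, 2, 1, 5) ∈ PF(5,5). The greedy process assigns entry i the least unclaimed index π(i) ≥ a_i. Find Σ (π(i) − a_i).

Σπ = 5·6/2 = 15 (π permutes [5]); Σa = 3+1+2+1+5 = 12; disp = 15−12 = 3.

3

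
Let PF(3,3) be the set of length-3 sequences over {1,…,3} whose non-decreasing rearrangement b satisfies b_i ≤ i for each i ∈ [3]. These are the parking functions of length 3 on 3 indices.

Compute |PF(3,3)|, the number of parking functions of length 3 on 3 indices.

|PF| = (3−3+1)·(3+1)^(3−1) = 1·16 = 16 (Pollak)
E.g. (1,3,1) → sorted (1,1,3): b_i ≤ i ∀i, a PF.

16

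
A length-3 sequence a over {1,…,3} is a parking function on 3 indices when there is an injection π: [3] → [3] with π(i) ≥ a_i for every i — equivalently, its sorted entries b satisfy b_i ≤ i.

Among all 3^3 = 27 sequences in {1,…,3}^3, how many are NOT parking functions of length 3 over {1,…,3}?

#PF = (3+1−3)·(3+1)^{3−1} = 1·16 = 16 (Konheim–Weiss)
Check (3,3,3) → sorted (3,3,3): b_1=3>1, not a PF.
Total 27; non-PF = 27−16 = 11

11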